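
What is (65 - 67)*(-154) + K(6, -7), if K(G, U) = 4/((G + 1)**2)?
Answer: 15096/49 ≈ 308.08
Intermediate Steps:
K(G, U) = 4/(1 + G)**2 (K(G, U) = 4/((1 + G)**2) = 4/(1 + G)**2)
(65 - 67)*(-154) + K(6, -7) = (65 - 67)*(-154) + 4/(1 + 6)**2 = -2*(-154) + 4/7**2 = 308 + 4*(1/49) = 308 + 4/49 = 15096/49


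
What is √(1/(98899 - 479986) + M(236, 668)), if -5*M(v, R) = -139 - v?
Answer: 2*√302556867683/127029 ≈ 8.6602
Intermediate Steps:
M(v, R) = 139/5 + v/5 (M(v, R) = -(-139 - v)/5 = 139/5 + v/5)
√(1/(98899 - 479986) + M(236, 668)) = √(1/(98899 - 479986) + (139/5 + (⅕)*236)) = √(1/(-381087) + (139/5 + 236/5)) = √(-1/381087 + 75) = √(28581524/381087) = 2*√302556867683/127029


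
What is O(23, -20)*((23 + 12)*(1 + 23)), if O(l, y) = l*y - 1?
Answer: -387240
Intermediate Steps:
O(l, y) = -1 + l*y
O(23, -20)*((23 + 12)*(1 + 23)) = (-1 + 23*(-20))*((23 + 12)*(1 + 23)) = (-1 - 460)*(35*24) = -461*840 = -387240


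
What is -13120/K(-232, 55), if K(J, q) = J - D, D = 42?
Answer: 6560/137 ≈ 47.883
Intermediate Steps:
K(J, q) = -42 + J (K(J, q) = J - 1*42 = J - 42 = -42 + J)
-13120/K(-232, 55) = -13120/(-42 - 232) = -13120/(-274) = -13120*(-1/274) = 6560/137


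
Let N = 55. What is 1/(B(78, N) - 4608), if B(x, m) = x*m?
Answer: -1/318 ≈ -0.0031447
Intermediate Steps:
B(x, m) = m*x
1/(B(78, N) - 4608) = 1/(55*78 - 4608) = 1/(4290 - 4608) = 1/(-318) = -1/318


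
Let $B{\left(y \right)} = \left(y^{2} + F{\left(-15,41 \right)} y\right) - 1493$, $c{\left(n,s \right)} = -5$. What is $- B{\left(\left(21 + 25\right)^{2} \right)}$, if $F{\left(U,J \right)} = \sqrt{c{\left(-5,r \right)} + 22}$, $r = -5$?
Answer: $-4475963 - 2116 \sqrt{17} \approx -4.4847 \cdot 10^{6}$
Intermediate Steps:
$F{\left(U,J \right)} = \sqrt{17}$ ($F{\left(U,J \right)} = \sqrt{-5 + 22} = \sqrt{17}$)
$B{\left(y \right)} = -1493 + y^{2} + y \sqrt{17}$ ($B{\left(y \right)} = \left(y^{2} + \sqrt{17} y\right) - 1493 = \left(y^{2} + y \sqrt{17}\right) - 1493 = -1493 + y^{2} + y \sqrt{17}$)
$- B{\left(\left(21 + 25\right)^{2} \right)} = - (-1493 + \left(\left(21 + 25\right)^{2}\right)^{2} + \left(21 + 25\right)^{2} \sqrt{17}) = - (-1493 + \left(46^{2}\right)^{2} + 46^{2} \sqrt{17}) = - (-1493 + 2116^{2} + 2116 \sqrt{17}) = - (-1493 + 4477456 + 2116 \sqrt{17}) = - (4475963 + 2116 \sqrt{17}) = -4475963 - 2116 \sqrt{17}$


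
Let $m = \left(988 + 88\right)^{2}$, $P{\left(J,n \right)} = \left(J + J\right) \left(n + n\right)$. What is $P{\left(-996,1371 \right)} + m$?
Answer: $-4304288$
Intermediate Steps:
$P{\left(J,n \right)} = 4 J n$ ($P{\left(J,n \right)} = 2 J 2 n = 4 J n$)
$m = 1157776$ ($m = 1076^{2} = 1157776$)
$P{\left(-996,1371 \right)} + m = 4 \left(-996\right) 1371 + 1157776 = -5462064 + 1157776 = -4304288$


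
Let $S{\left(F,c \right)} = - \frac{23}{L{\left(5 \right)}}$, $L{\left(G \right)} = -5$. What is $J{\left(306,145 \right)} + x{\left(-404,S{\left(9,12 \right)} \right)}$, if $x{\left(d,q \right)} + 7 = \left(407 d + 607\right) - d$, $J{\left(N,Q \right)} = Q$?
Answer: $-163279$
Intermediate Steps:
$S{\left(F,c \right)} = \frac{23}{5}$ ($S{\left(F,c \right)} = - \frac{23}{-5} = \left(-23\right) \left(- \frac{1}{5}\right) = \frac{23}{5}$)
$x{\left(d,q \right)} = 600 + 406 d$ ($x{\left(d,q \right)} = -7 + \left(\left(407 d + 607\right) - d\right) = -7 + \left(\left(607 + 407 d\right) - d\right) = -7 + \left(607 + 406 d\right) = 600 + 406 d$)
$J{\left(306,145 \right)} + x{\left(-404,S{\left(9,12 \right)} \right)} = 145 + \left(600 + 406 \left(-404\right)\right) = 145 + \left(600 - 164024\right) = 145 - 163424 = -163279$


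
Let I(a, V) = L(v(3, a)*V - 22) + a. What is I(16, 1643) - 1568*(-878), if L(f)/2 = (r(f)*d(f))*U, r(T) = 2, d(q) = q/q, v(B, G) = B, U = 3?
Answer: 1376732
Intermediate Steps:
d(q) = 1
L(f) = 12 (L(f) = 2*((2*1)*3) = 2*(2*3) = 2*6 = 12)
I(a, V) = 12 + a
I(16, 1643) - 1568*(-878) = (12 + 16) - 1568*(-878) = 28 - 1*(-1376704) = 28 + 1376704 = 1376732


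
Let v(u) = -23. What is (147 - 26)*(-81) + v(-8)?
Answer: -9824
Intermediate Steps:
(147 - 26)*(-81) + v(-8) = (147 - 26)*(-81) - 23 = 121*(-81) - 23 = -9801 - 23 = -9824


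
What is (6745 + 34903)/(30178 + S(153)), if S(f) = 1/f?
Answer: 6372144/4617235 ≈ 1.3801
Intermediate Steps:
(6745 + 34903)/(30178 + S(153)) = (6745 + 34903)/(30178 + 1/153) = 41648/(30178 + 1/153) = 41648/(4617235/153) = 41648*(153/4617235) = 6372144/4617235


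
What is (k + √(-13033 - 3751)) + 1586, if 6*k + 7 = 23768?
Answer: 33277/6 + 4*I*√1049 ≈ 5546.2 + 129.55*I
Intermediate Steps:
k = 23761/6 (k = -7/6 + (⅙)*23768 = -7/6 + 11884/3 = 23761/6 ≈ 3960.2)
(k + √(-13033 - 3751)) + 1586 = (23761/6 + √(-13033 - 3751)) + 1586 = (23761/6 + √(-16784)) + 1586 = (23761/6 + 4*I*√1049) + 1586 = 33277/6 + 4*I*√1049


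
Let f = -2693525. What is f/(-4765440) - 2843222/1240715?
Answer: -2041461395461/1182510577920 ≈ -1.7264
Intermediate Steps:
f/(-4765440) - 2843222/1240715 = -2693525/(-4765440) - 2843222/1240715 = -2693525*(-1/4765440) - 2843222*1/1240715 = 538705/953088 - 2843222/1240715 = -2041461395461/1182510577920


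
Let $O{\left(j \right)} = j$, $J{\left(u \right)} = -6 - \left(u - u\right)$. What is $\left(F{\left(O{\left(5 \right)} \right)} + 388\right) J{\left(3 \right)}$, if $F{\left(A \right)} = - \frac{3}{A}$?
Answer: $- \frac{11622}{5} \approx -2324.4$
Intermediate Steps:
$J{\left(u \right)} = -6$ ($J{\left(u \right)} = -6 - 0 = -6 + 0 = -6$)
$\left(F{\left(O{\left(5 \right)} \right)} + 388\right) J{\left(3 \right)} = \left(- \frac{3}{5} + 388\right) \left(-6\right) = \frac{1937}{5} \left(-6\right) = - \frac{11622}{5}$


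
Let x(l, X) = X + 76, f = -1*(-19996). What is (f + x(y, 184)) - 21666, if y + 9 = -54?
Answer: -1410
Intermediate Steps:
y = -63 (y = -9 - 54 = -63)
f = 19996
x(l, X) = 76 + X
(f + x(y, 184)) - 21666 = (19996 + (76 + 184)) - 21666 = (19996 + 260) - 21666 = 20256 - 21666 = -1410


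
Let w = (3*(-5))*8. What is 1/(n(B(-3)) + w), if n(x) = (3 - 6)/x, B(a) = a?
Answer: -1/119 ≈ -0.0084034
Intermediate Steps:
w = -120 (w = -15*8 = -120)
n(x) = -3/x
1/(n(B(-3)) + w) = 1/(-3/(-3) - 120) = 1/(-3*(-1/3) - 120) = 1/(1 - 120) = 1/(-119) = -1/119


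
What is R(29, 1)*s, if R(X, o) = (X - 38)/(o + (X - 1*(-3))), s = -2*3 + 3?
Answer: 9/11 ≈ 0.81818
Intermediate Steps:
s = -3 (s = -6 + 3 = -3)
R(X, o) = (-38 + X)/(3 + X + o) (R(X, o) = (-38 + X)/(o + (X + 3)) = (-38 + X)/(o + (3 + X)) = (-38 + X)/(3 + X + o))
R(29, 1)*s = ((-38 + 29)/(3 + 29 + 1))*(-3) = (-9/33)*(-3) = ((1/33)*(-9))*(-3) = -3/11*(-3) = 9/11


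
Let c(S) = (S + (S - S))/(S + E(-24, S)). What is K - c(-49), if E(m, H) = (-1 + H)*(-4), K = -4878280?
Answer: -736620231/151 ≈ -4.8783e+6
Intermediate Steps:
E(m, H) = 4 - 4*H
c(S) = S/(4 - 3*S) (c(S) = (S + (S - S))/(S + (4 - 4*S)) = (S + 0)/(4 - 3*S) = S/(4 - 3*S))
K - c(-49) = -4878280 - (-1)*(-49)/(-4 + 3*(-49)) = -4878280 - (-1)*(-49)/(-4 - 147) = -4878280 - (-1)*(-49)/(-151) = -4878280 - (-1)*(-49)*(-1)/151 = -4878280 - 1*(-49/151) = -4878280 + 49/151 = -736620231/151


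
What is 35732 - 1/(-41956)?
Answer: 1499171793/41956 ≈ 35732.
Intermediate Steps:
35732 - 1/(-41956) = 35732 - 1*(-1/41956) = 35732 + 1/41956 = 1499171793/41956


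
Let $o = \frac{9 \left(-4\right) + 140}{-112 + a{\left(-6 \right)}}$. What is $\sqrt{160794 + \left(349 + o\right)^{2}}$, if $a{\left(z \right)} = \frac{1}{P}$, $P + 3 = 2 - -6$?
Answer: $\frac{3 \sqrt{57924355}}{43} \approx 530.99$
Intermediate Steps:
$P = 5$ ($P = -3 + \left(2 - -6\right) = -3 + \left(2 + 6\right) = -3 + 8 = 5$)
$a{\left(z \right)} = \frac{1}{5}$
$o = - \frac{40}{43}$ ($o = \frac{9 \left(-4\right) + 140}{-112 + \frac{1}{5}} = \frac{-36 + 140}{- \frac{559}{5}} = 104 \left(- \frac{5}{559}\right) = - \frac{40}{43} \approx -0.93023$)
$\sqrt{160794 + \left(349 + o\right)^{2}} = \sqrt{160794 + \left(349 - \frac{40}{43}\right)^{2}} = \sqrt{160794 + \left(\frac{14967}{43}\right)^{2}} = \sqrt{160794 + \frac{224011089}{1849}} = \sqrt{\frac{521319195}{1849}} = \frac{3 \sqrt{57924355}}{43}$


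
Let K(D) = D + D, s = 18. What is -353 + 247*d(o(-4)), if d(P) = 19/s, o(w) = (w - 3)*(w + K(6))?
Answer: -1661/18 ≈ -92.278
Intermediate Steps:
K(D) = 2*D
o(w) = (-3 + w)*(12 + w) (o(w) = (w - 3)*(w + 2*6) = (-3 + w)*(w + 12) = (-3 + w)*(12 + w))
d(P) = 19/18
-353 + 247*d(o(-4)) = -353 + 247*(19/18) = -353 + 4693/18 = -1661/18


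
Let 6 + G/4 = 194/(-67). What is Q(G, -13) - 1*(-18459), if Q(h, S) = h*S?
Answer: 1267745/67 ≈ 18922.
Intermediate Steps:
G = -2384/67 (G = -24 + 4*(194/(-67)) = -24 + 4*(194*(-1/67)) = -24 + 4*(-194/67) = -24 - 776/67 = -2384/67 ≈ -35.582)
Q(h, S) = S*h
Q(G, -13) - 1*(-18459) = -13*(-2384/67) - 1*(-18459) = 30992/67 + 18459 = 1267745/67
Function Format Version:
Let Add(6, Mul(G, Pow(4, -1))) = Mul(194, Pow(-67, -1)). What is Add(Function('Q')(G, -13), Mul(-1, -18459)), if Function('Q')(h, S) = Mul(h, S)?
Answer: Rational(1267745, 67) ≈ 18922.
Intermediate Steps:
G = Rational(-2384, 67) (G = Add(-24, Mul(4, Mul(194, Pow(-67, -1)))) = Add(-24, Mul(4, Mul(194, Rational(-1, 67)))) = Add(-24, Mul(4, Rational(-194, 67))) = Add(-24, Rational(-776, 67)) = Rational(-2384, 67) ≈ -35.582)
Function('Q')(h, S) = Mul(S, h)
Add(Function('Q')(G, -13), Mul(-1, -18459)) = Add(Mul(-13, Rational(-2384, 67)), Mul(-1, -18459)) = Add(Rational(30992, 67), 18459) = Rational(1267745, 67)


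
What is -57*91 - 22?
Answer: -5209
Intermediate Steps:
-57*91 - 22 = -5187 - 22 = -5209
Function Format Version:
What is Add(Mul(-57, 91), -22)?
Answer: -5209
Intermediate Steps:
Add(Mul(-57, 91), -22) = Add(-5187, -22) = -5209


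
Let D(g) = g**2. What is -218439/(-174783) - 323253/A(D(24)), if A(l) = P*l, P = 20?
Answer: -1999359697/74574080 ≈ -26.810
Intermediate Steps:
A(l) = 20*l
-218439/(-174783) - 323253/A(D(24)) = -218439/(-174783) - 323253/(20*24**2) = -218439*(-1/174783) - 323253/(20*576) = 72813/58261 - 323253/11520 = 72813/58261 - 323253*1/11520 = 72813/58261 - 35917/1280 = -1999359697/74574080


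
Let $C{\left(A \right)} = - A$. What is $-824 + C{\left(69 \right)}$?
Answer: $-893$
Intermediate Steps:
$-824 + C{\left(69 \right)} = -824 - 69 = -893$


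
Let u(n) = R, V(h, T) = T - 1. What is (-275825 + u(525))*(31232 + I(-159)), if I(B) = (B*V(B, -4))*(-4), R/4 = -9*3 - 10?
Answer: -7741594596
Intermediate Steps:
V(h, T) = -1 + T
R = -148 (R = 4*(-9*3 - 10) = 4*(-27 - 10) = 4*(-37) = -148)
u(n) = -148
I(B) = 20*B (I(B) = (B*(-1 - 4))*(-4) = (B*(-5))*(-4) = -5*B*(-4) = 20*B)
(-275825 + u(525))*(31232 + I(-159)) = (-275825 - 148)*(31232 + 20*(-159)) = -275973*(31232 - 3180) = -275973*28052 = -7741594596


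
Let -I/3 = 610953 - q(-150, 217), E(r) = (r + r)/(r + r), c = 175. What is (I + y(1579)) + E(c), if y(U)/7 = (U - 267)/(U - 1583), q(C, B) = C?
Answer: -1835604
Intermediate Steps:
E(r) = 1 (E(r) = (2*r)/((2*r)) = (2*r)*(1/(2*r)) = 1)
y(U) = 7*(-267 + U)/(-1583 + U) (y(U) = 7*((U - 267)/(U - 1583)) = 7*((-267 + U)/(-1583 + U)) = 7*(-267 + U)/(-1583 + U))
I = -1833309 (I = -3*(610953 - 1*(-150)) = -3*(610953 + 150) = -3*611103 = -1833309)
(I + y(1579)) + E(c) = (-1833309 + 7*(-267 + 1579)/(-1583 + 1579)) + 1 = (-1833309 + 7*1312/(-4)) + 1 = (-1833309 + 7*(-¼)*1312) + 1 = (-1833309 - 2296) + 1 = -1835605 + 1 = -1835604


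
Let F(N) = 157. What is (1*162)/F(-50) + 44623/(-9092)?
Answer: -5532907/1427444 ≈ -3.8761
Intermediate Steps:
(1*162)/F(-50) + 44623/(-9092) = (1*162)/157 + 44623/(-9092) = 162*(1/157) + 44623*(-1/9092) = 162/157 - 44623/9092 = -5532907/1427444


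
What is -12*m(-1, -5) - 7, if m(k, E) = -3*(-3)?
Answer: -115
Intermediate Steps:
m(k, E) = 9
-12*m(-1, -5) - 7 = -12*9 - 7 = -108 - 7 = -115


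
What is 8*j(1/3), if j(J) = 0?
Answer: 0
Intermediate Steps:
8*j(1/3) = 8*0 = 0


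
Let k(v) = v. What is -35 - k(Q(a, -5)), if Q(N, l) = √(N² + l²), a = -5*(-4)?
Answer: -35 - 5*√17 ≈ -55.616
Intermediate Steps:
a = 20
-35 - k(Q(a, -5)) = -35 - √(20² + (-5)²) = -35 - √(400 + 25) = -35 - √425 = -35 - 5*√17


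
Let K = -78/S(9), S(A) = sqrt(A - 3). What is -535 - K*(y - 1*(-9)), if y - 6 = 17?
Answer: -535 + 416*sqrt(6) ≈ 483.99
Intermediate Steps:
S(A) = sqrt(-3 + A)
y = 23 (y = 6 + 17 = 23)
K = -13*sqrt(6) (K = -78/sqrt(-3 + 9) = -78*sqrt(6)/6 = -13*sqrt(6) ≈ -31.843)
-535 - K*(y - 1*(-9)) = -535 - (-13*sqrt(6))*(23 - 1*(-9)) = -535 - (-13*sqrt(6))*(23 + 9) = -535 - (-13*sqrt(6))*32 = -535 - (-416)*sqrt(6) = -535 + 416*sqrt(6)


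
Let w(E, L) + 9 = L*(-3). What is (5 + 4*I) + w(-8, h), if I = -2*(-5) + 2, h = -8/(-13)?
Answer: 548/13 ≈ 42.154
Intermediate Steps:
h = 8/13 (h = -8*(-1/13) = 8/13 ≈ 0.61539)
w(E, L) = -9 - 3*L (w(E, L) = -9 + L*(-3) = -9 - 3*L)
I = 12 (I = 10 + 2 = 12)
(5 + 4*I) + w(-8, h) = (5 + 4*12) + (-9 - 3*8/13) = (5 + 48) + (-9 - 24/13) = 53 - 141/13 = 548/13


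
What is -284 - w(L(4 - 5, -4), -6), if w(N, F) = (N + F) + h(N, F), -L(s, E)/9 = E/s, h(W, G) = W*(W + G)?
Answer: -1754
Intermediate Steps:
h(W, G) = W*(G + W)
L(s, E) = -9*E/s
w(N, F) = F + N + N*(F + N) (w(N, F) = (N + F) + N*(F + N) = (F + N) + N*(F + N) = F + N + N*(F + N))
-284 - w(L(4 - 5, -4), -6) = -284 - (-6 - 9*(-4)/(4 - 5) + (-9*(-4)/(4 - 5))*(-6 - 9*(-4)/(4 - 5))) = -284 - (-6 - 9*(-4)/(-1) + (-9*(-4)/(-1))*(-6 - 9*(-4)/(-1))) = -284 - (-6 - 9*(-4)*(-1) + (-9*(-4)*(-1))*(-6 - 9*(-4)*(-1))) = -284 - (-6 - 36 - 36*(-6 - 36)) = -284 - (-6 - 36 - 36*(-42)) = -284 - (-6 - 36 + 1512) = -284 - 1*1470 = -284 - 1470 = -1754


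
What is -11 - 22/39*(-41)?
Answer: 473/39 ≈ 12.128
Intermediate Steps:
-11 - 22/39*(-41) = -11 + 902/39 = 473/39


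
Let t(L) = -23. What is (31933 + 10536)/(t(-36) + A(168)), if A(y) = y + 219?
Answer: 6067/52 ≈ 116.67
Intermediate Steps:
A(y) = 219 + y
(31933 + 10536)/(t(-36) + A(168)) = (31933 + 10536)/(-23 + (219 + 168)) = 42469/(-23 + 387) = 42469/364 = 42469*(1/364) = 6067/52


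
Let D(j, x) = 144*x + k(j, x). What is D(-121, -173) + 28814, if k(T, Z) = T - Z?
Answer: 3954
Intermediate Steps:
D(j, x) = j + 143*x (D(j, x) = 144*x + (j - x) = j + 143*x)
D(-121, -173) + 28814 = (-121 + 143*(-173)) + 28814 = (-121 - 24739) + 28814 = -24860 + 28814 = 3954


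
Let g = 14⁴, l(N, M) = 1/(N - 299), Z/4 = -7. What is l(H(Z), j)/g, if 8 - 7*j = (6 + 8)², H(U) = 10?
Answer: -1/11102224 ≈ -9.0072e-8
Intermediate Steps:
Z = -28 (Z = 4*(-7) = -28)
j = -188/7 (j = 8/7 - (6 + 8)²/7 = 8/7 - ⅐*14² = 8/7 - ⅐*196 = 8/7 - 28 = -188/7 ≈ -26.857)
l(N, M) = 1/(-299 + N)
g = 38416
l(H(Z), j)/g = 1/((-299 + 10)*38416) = (1/38416)/(-289) = -1/289*1/38416 = -1/11102224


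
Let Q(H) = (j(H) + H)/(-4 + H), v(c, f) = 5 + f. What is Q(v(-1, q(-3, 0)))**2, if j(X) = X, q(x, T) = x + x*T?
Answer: 4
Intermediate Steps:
q(x, T) = x + T*x
Q(H) = 2*H/(-4 + H) (Q(H) = (H + H)/(-4 + H) = (2*H)/(-4 + H) = 2*H/(-4 + H))
Q(v(-1, q(-3, 0)))**2 = (2*(5 - 3*(1 + 0))/(-4 + (5 - 3*(1 + 0))))**2 = (2*(5 - 3*1)/(-4 + (5 - 3*1)))**2 = (2*(5 - 3)/(-4 + (5 - 3)))**2 = (2*2/(-4 + 2))**2 = (2*2/(-2))**2 = (2*2*(-1/2))**2 = (-2)**2 = 4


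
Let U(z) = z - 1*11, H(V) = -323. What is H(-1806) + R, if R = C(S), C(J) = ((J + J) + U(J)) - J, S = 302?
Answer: 270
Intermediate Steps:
U(z) = -11 + z (U(z) = z - 11 = -11 + z)
C(J) = -11 + 2*J (C(J) = ((J + J) + (-11 + J)) - J = (2*J + (-11 + J)) - J = (-11 + 3*J) - J = -11 + 2*J)
R = 593 (R = -11 + 2*302 = -11 + 604 = 593)
H(-1806) + R = -323 + 593 = 270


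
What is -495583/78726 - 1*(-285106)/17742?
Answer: 758478965/77597594 ≈ 9.7745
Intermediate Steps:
-495583/78726 - 1*(-285106)/17742 = -495583*1/78726 + 285106*(1/17742) = -495583/78726 + 142553/8871 = 758478965/77597594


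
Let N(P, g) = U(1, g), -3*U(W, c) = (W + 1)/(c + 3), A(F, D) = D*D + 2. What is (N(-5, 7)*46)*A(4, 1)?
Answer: -46/5 ≈ -9.2000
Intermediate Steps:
A(F, D) = 2 + D**2 (A(F, D) = D**2 + 2 = 2 + D**2)
U(W, c) = -(1 + W)/(3*(3 + c)) (U(W, c) = -(W + 1)/(3*(c + 3)) = -(1 + W)/(3*(3 + c)))
N(P, g) = -2/(3*(3 + g)) (N(P, g) = (-1 - 1*1)/(3*(3 + g)) = (-1 - 1)/(3*(3 + g)) = (1/3)*(-2)/(3 + g) = -2/(3*(3 + g)))
(N(-5, 7)*46)*A(4, 1) = (-2/(9 + 3*7)*46)*(2 + 1**2) = (-2/(9 + 21)*46)*(2 + 1) = (-2/30*46)*3 = (-2*1/30*46)*3 = -1/15*46*3 = -46/15*3 = -46/5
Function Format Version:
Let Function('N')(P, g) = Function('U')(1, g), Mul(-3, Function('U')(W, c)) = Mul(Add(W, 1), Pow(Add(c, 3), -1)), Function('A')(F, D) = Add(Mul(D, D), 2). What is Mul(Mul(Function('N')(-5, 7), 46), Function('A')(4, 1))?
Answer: Rational(-46, 5) ≈ -9.2000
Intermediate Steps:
Function('A')(F, D) = Add(2, Pow(D, 2)) (Function('A')(F, D) = Add(Pow(D, 2), 2) = Add(2, Pow(D, 2)))
Function('U')(W, c) = Mul(Rational(-1, 3), Pow(Add(3, c), -1), Add(1, W)) (Function('U')(W, c) = Mul(Rational(-1, 3), Mul(Add(W, 1), Pow(Add(c, 3), -1))) = Mul(Rational(-1, 3), Mul(Add(1, W), Pow(Add(3, c), -1))) = Mul(Rational(-1, 3), Mul(Pow(Add(3, c), -1), Add(1, W))) = Mul(Rational(-1, 3), Pow(Add(3, c), -1), Add(1, W)))
Function('N')(P, g) = Mul(Rational(-2, 3), Pow(Add(3, g), -1)) (Function('N')(P, g) = Mul(Rational(1, 3), Pow(Add(3, g), -1), Add(-1, Mul(-1, 1))) = Mul(Rational(1, 3), Pow(Add(3, g), -1), Add(-1, -1)) = Mul(Rational(1, 3), Pow(Add(3, g), -1), -2) = Mul(Rational(-2, 3), Pow(Add(3, g), -1)))
Mul(Mul(Function('N')(-5, 7), 46), Function('A')(4, 1)) = Mul(Mul(Mul(-2, Pow(Add(9, Mul(3, 7)), -1)), 46), Add(2, Pow(1, 2))) = Mul(Mul(Mul(-2, Pow(Add(9, 21), -1)), 46), Add(2, 1)) = Mul(Mul(Mul(-2, Pow(30, -1)), 46), 3) = Mul(Mul(Mul(-2, Rational(1, 30)), 46), 3) = Mul(Mul(Rational(-1, 15), 46), 3) = Mul(Rational(-46, 15), 3) = Rational(-46, 5)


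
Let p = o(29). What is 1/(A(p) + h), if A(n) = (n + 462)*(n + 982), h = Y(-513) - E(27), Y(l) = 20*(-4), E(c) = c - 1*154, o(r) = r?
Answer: 1/496448 ≈ 2.0143e-6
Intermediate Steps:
E(c) = -154 + c (E(c) = c - 154 = -154 + c)
p = 29
Y(l) = -80
h = 47 (h = -80 - (-154 + 27) = -80 - 1*(-127) = -80 + 127 = 47)
A(n) = (462 + n)*(982 + n)
1/(A(p) + h) = 1/((453684 + 29**2 + 1444*29) + 47) = 1/((453684 + 841 + 41876) + 47) = 1/(496401 + 47) = 1/496448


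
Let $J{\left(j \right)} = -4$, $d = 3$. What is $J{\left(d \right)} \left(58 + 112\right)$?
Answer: $-680$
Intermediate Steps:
$J{\left(d \right)} \left(58 + 112\right) = - 4 \left(58 + 112\right) = \left(-4\right) 170 = -680$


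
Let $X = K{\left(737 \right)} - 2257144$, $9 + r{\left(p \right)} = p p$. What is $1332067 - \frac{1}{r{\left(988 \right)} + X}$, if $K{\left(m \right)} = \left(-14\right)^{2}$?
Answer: $\frac{1706128730472}{1280813} \approx 1.3321 \cdot 10^{6}$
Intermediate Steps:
$K{\left(m \right)} = 196$
$r{\left(p \right)} = -9 + p^{2}$ ($r{\left(p \right)} = -9 + p p = -9 + p^{2}$)
$X = -2256948$ ($X = 196 - 2257144 = -2256948$)
$1332067 - \frac{1}{r{\left(988 \right)} + X} = 1332067 - \frac{1}{\left(-9 + 988^{2}\right) - 2256948} = 1332067 - \frac{1}{\left(-9 + 976144\right) - 2256948} = 1332067 - \frac{1}{976135 - 2256948} = 1332067 - \frac{1}{-1280813} = 1332067 - - \frac{1}{1280813} = 1332067 + \frac{1}{1280813} = \frac{1706128730472}{1280813}$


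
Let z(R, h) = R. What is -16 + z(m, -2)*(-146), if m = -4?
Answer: 568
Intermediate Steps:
-16 + z(m, -2)*(-146) = -16 - 4*(-146) = -16 + 584 = 568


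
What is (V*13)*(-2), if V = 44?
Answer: -1144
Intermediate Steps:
(V*13)*(-2) = (44*13)*(-2) = 572*(-2) = -1144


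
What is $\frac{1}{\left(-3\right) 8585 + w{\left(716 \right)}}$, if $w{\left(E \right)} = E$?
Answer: $- \frac{1}{25039} \approx -3.9938 \cdot 10^{-5}$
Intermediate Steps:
$\frac{1}{\left(-3\right) 8585 + w{\left(716 \right)}} = \frac{1}{\left(-3\right) 8585 + 716} = \frac{1}{-25755 + 716} = \frac{1}{-25039} = - \frac{1}{25039}$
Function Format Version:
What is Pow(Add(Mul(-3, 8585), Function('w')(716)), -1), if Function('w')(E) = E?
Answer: Rational(-1, 25039) ≈ -3.9938e-5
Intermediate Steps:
Pow(Add(Mul(-3, 8585), Function('w')(716)), -1) = Pow(Add(Mul(-3, 8585), 716), -1) = Pow(Add(-25755, 716), -1) = Pow(-25039, -1) = Rational(-1, 25039)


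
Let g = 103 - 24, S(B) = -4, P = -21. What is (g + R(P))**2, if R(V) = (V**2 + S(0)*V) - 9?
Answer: 354025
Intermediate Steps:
g = 79
R(V) = -9 + V**2 - 4*V (R(V) = (V**2 - 4*V) - 9 = -9 + V**2 - 4*V)
(g + R(P))**2 = (79 + (-9 + (-21)**2 - 4*(-21)))**2 = (79 + (-9 + 441 + 84))**2 = (79 + 516)**2 = 595**2 = 354025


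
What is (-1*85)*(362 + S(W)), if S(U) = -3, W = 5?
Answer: -30515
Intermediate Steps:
(-1*85)*(362 + S(W)) = (-1*85)*(362 - 3) = -85*359 = -30515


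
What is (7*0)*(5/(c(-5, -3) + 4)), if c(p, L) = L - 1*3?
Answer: 0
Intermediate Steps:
c(p, L) = -3 + L (c(p, L) = L - 3 = -3 + L)
(7*0)*(5/(c(-5, -3) + 4)) = (7*0)*(5/((-3 - 3) + 4)) = 0*(5/(-6 + 4)) = 0*(5/(-2)) = 0*(-½*5) = 0*(-5/2) = 0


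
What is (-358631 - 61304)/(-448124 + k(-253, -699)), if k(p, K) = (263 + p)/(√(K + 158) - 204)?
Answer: 1983307390400495/2116441203970013 - 2099675*I*√541/4232882407940026 ≈ 0.9371 - 1.1538e-8*I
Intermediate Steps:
k(p, K) = (263 + p)/(-204 + √(158 + K)) (k(p, K) = (263 + p)/(√(158 + K) - 204) = (263 + p)/(-204 + √(158 + K)))
(-358631 - 61304)/(-448124 + k(-253, -699)) = (-358631 - 61304)/(-448124 + (263 - 253)/(-204 + √(158 - 699))) = -419935/(-448124 + 10/(-204 + √(-541))) = -419935/(-448124 + 10/(-204 + I*√541))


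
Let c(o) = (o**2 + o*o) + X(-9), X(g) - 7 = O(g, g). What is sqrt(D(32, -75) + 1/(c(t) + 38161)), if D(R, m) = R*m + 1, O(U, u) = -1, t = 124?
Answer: 2*I*sqrt(2848709662230)/68919 ≈ 48.98*I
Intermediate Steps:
X(g) = 6 (X(g) = 7 - 1 = 6)
c(o) = 6 + 2*o**2 (c(o) = (o**2 + o*o) + 6 = (o**2 + o**2) + 6 = 2*o**2 + 6 = 6 + 2*o**2)
D(R, m) = 1 + R*m
sqrt(D(32, -75) + 1/(c(t) + 38161)) = sqrt((1 + 32*(-75)) + 1/((6 + 2*124**2) + 38161)) = sqrt((1 - 2400) + 1/((6 + 2*15376) + 38161)) = sqrt(-2399 + 1/((6 + 30752) + 38161)) = sqrt(-2399 + 1/(30758 + 38161)) = sqrt(-2399 + 1/68919) = sqrt(-165336680/68919) = 2*I*sqrt(2848709662230)/68919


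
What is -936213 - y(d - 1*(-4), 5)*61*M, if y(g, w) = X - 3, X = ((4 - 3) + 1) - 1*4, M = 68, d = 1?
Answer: -915473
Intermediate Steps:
X = -2 (X = (1 + 1) - 4 = 2 - 4 = -2)
y(g, w) = -5 (y(g, w) = -2 - 3 = -5)
-936213 - y(d - 1*(-4), 5)*61*M = -936213 - (-5*61)*68 = -936213 - (-305)*68 = -936213 - 1*(-20740) = -936213 + 20740 = -915473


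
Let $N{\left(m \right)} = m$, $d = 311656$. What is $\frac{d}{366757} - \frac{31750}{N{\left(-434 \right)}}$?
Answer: $\frac{5889896727}{79586269} \approx 74.006$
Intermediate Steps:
$\frac{d}{366757} - \frac{31750}{N{\left(-434 \right)}} = \frac{311656}{366757} - \frac{31750}{-434} = 311656 \cdot \frac{1}{366757} - - \frac{15875}{217} = \frac{311656}{366757} + \frac{15875}{217} = \frac{5889896727}{79586269}$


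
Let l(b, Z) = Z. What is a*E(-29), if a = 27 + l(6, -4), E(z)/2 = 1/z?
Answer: -46/29 ≈ -1.5862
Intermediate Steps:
E(z) = 2/z
a = 23 (a = 27 - 4 = 23)
a*E(-29) = 23*(2/(-29)) = 23*(2*(-1/29)) = 23*(-2/29) = -46/29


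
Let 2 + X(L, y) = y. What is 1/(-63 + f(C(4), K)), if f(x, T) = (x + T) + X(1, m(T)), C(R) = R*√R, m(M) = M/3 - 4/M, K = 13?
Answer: -39/1559 ≈ -0.025016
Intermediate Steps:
m(M) = -4/M + M/3 (m(M) = M*(⅓) - 4/M = M/3 - 4/M = -4/M + M/3)
X(L, y) = -2 + y
C(R) = R^(3/2)
f(x, T) = -2 + x - 4/T + 4*T/3 (f(x, T) = (x + T) + (-2 + (-4/T + T/3)) = (T + x) + (-2 - 4/T + T/3) = -2 + x - 4/T + 4*T/3)
1/(-63 + f(C(4), K)) = 1/(-63 + (-2 + 4^(3/2) - 4/13 + (4/3)*13)) = 1/(-63 + (-2 + 8 - 4*1/13 + 52/3)) = 1/(-63 + (-2 + 8 - 4/13 + 52/3)) = 1/(-63 + 898/39) = 1/(-1559/39) = -39/1559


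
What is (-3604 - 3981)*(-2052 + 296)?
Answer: 13319260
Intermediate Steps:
(-3604 - 3981)*(-2052 + 296) = -7585*(-1756) = 13319260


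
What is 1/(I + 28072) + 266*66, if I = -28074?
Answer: 35111/2 ≈ 17556.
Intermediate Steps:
1/(I + 28072) + 266*66 = 1/(-28074 + 28072) + 266*66 = 1/(-2) + 17556 = -1/2 + 17556 = 35111/2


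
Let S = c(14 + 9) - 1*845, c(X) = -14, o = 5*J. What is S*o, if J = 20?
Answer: -85900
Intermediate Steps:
o = 100 (o = 5*20 = 100)
S = -859 (S = -14 - 1*845 = -14 - 845 = -859)
S*o = -859*100 = -85900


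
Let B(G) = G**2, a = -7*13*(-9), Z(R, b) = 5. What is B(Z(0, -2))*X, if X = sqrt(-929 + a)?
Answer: 25*I*sqrt(110) ≈ 262.2*I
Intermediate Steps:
a = 819 (a = -91*(-9) = 819)
X = I*sqrt(110) (X = sqrt(-929 + 819) = sqrt(-110) = I*sqrt(110) ≈ 10.488*I)
B(Z(0, -2))*X = 5**2*(I*sqrt(110)) = 25*(I*sqrt(110)) = 25*I*sqrt(110)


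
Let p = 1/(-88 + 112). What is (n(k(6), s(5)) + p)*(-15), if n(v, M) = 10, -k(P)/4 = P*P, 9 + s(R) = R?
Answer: -1205/8 ≈ -150.63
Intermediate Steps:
s(R) = -9 + R
k(P) = -4*P**2 (k(P) = -4*P*P = -4*P**2)
p = 1/24 ≈ 0.041667
(n(k(6), s(5)) + p)*(-15) = (10 + 1/24)*(-15) = (241/24)*(-15) = -1205/8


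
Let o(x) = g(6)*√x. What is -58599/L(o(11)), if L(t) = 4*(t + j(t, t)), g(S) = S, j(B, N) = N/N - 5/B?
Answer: 5801301/152485 - 68736627*√11/304970 ≈ -709.48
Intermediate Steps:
j(B, N) = 1 - 5/B
o(x) = 6*√x
L(t) = 4*t + 4*(-5 + t)/t (L(t) = 4*(t + (-5 + t)/t) = 4*t + 4*(-5 + t)/t)
-58599/L(o(11)) = -58599/(4 - 20*√11/66 + 4*(6*√11)) = -58599/(4 - 10*√11/33 + 24*√11) = -58599/(4 + 782*√11/33)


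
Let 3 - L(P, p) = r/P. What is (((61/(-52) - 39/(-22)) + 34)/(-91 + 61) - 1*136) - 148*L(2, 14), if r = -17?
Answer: -10519957/5720 ≈ -1839.2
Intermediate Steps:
L(P, p) = 3 + 17/P (L(P, p) = 3 - (-17)/P = 3 + 17/P)
(((61/(-52) - 39/(-22)) + 34)/(-91 + 61) - 1*136) - 148*L(2, 14) = (((61/(-52) - 39/(-22)) + 34)/(-91 + 61) - 1*136) - 148*(3 + 17/2) = (((61*(-1/52) - 39*(-1/22)) + 34)/(-30) - 136) - 148*(3 + 17*(½)) = (((-61/52 + 39/22) + 34)*(-1/30) - 136) - 148*(3 + 17/2) = ((343/572 + 34)*(-1/30) - 136) - 148*23/2 = ((19791/572)*(-1/30) - 136) - 1702 = (-6597/5720 - 136) - 1702 = -784517/5720 - 1702 = -10519957/5720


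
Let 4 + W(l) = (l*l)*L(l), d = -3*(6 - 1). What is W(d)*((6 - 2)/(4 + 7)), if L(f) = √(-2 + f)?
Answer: -16/11 + 900*I*√17/11 ≈ -1.4545 + 337.35*I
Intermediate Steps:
d = -15 (d = -3*5 = -15)
W(l) = -4 + l²*√(-2 + l) (W(l) = -4 + (l*l)*√(-2 + l) = -4 + l²*√(-2 + l))
W(d)*((6 - 2)/(4 + 7)) = (-4 + (-15)²*√(-2 - 15))*((6 - 2)/(4 + 7)) = (-4 + 225*√(-17))*(4/11) = (-4 + 225*(I*√17))*(4*(1/11)) = (-4 + 225*I*√17)*(4/11) = -16/11 + 900*I*√17/11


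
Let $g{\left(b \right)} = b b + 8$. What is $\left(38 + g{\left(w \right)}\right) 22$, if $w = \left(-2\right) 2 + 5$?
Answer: $1034$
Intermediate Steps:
$w = 1$ ($w = -4 + 5 = 1$)
$g{\left(b \right)} = 8 + b^{2}$ ($g{\left(b \right)} = b^{2} + 8 = 8 + b^{2}$)
$\left(38 + g{\left(w \right)}\right) 22 = \left(38 + \left(8 + 1^{2}\right)\right) 22 = \left(38 + \left(8 + 1\right)\right) 22 = \left(38 + 9\right) 22 = 47 \cdot 22 = 1034$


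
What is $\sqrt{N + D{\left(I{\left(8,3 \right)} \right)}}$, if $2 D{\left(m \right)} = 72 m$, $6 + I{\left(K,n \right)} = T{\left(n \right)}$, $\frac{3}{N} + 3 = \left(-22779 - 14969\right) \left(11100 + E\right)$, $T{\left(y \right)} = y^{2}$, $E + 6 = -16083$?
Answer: $\frac{\sqrt{425594623489615255}}{62774923} \approx 10.392$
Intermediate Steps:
$E = -16089$ ($E = -6 - 16083 = -16089$)
$N = \frac{1}{62774923}$ ($N = \frac{3}{-3 + \left(-22779 - 14969\right) \left(11100 - 16089\right)} = \frac{3}{-3 - -188324772} = \frac{3}{-3 + 188324772} = \frac{3}{188324769} = 3 \cdot \frac{1}{188324769} = \frac{1}{62774923} \approx 1.593 \cdot 10^{-8}$)
$I{\left(K,n \right)} = -6 + n^{2}$
$D{\left(m \right)} = 36 m$ ($D{\left(m \right)} = \frac{72 m}{2} = 36 m$)
$\sqrt{N + D{\left(I{\left(8,3 \right)} \right)}} = \sqrt{\frac{1}{62774923} + 36 \left(-6 + 3^{2}\right)} = \sqrt{\frac{1}{62774923} + 36 \left(-6 + 9\right)} = \sqrt{\frac{1}{62774923} + 36 \cdot 3} = \sqrt{\frac{1}{62774923} + 108} = \sqrt{\frac{6779691685}{62774923}} = \frac{\sqrt{425594623489615255}}{62774923}$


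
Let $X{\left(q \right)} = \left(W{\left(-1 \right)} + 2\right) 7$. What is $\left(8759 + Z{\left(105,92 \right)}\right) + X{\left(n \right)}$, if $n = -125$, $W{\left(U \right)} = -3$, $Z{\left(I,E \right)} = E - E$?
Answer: $8752$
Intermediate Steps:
$Z{\left(I,E \right)} = 0$
$X{\left(q \right)} = -7$ ($X{\left(q \right)} = \left(-3 + 2\right) 7 = \left(-1\right) 7 = -7$)
$\left(8759 + Z{\left(105,92 \right)}\right) + X{\left(n \right)} = \left(8759 + 0\right) - 7 = 8759 - 7 = 8752$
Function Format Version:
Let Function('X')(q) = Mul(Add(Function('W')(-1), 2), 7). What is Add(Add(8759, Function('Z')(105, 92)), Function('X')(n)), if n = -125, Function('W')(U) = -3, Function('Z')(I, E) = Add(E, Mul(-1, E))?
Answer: 8752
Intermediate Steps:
Function('Z')(I, E) = 0
Function('X')(q) = -7 (Function('X')(q) = Mul(Add(-3, 2), 7) = Mul(-1, 7) = -7)
Add(Add(8759, Function('Z')(105, 92)), Function('X')(n)) = Add(Add(8759, 0), -7) = Add(8759, -7) = 8752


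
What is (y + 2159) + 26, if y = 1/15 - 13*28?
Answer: 27316/15 ≈ 1821.1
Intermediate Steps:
y = -5459/15 (y = 1/15 - 364 = -5459/15 ≈ -363.93)
(y + 2159) + 26 = (-5459/15 + 2159) + 26 = 26926/15 + 26 = 27316/15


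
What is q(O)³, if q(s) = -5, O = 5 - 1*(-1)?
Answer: -125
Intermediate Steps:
O = 6 (O = 5 + 1 = 6)
q(O)³ = (-5)³ = -125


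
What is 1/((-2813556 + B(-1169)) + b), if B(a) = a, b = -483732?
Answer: -1/3298457 ≈ -3.0317e-7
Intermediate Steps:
1/((-2813556 + B(-1169)) + b) = 1/((-2813556 - 1169) - 483732) = 1/(-2814725 - 483732) = 1/(-3298457) = -1/3298457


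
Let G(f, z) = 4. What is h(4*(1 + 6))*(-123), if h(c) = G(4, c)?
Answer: -492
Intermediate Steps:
h(c) = 4
h(4*(1 + 6))*(-123) = 4*(-123) = -492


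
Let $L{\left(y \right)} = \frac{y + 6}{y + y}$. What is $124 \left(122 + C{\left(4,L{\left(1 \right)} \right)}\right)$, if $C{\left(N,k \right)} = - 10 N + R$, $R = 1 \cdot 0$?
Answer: $10168$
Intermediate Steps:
$R = 0$
$L{\left(y \right)} = \frac{6 + y}{2 y}$
$C{\left(N,k \right)} = - 10 N$ ($C{\left(N,k \right)} = - 10 N + 0 = - 10 N$)
$124 \left(122 + C{\left(4,L{\left(1 \right)} \right)}\right) = 124 \left(122 - 40\right) = 124 \cdot 82 = 10168$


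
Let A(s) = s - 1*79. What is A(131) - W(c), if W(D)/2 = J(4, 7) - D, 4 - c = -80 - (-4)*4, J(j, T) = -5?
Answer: 198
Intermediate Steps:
A(s) = -79 + s (A(s) = s - 79 = -79 + s)
c = 68 (c = 4 - (-80 - (-4)*4) = 4 - (-80 - 1*(-16)) = 4 - (-80 + 16) = 4 - 1*(-64) = 4 + 64 = 68)
W(D) = -10 - 2*D (W(D) = 2*(-5 - D) = -10 - 2*D)
A(131) - W(c) = (-79 + 131) - (-10 - 2*68) = 52 - (-10 - 136) = 52 - 1*(-146) = 52 + 146 = 198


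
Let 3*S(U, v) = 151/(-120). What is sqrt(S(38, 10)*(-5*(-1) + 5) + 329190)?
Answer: sqrt(11850689)/6 ≈ 573.75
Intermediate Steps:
S(U, v) = -151/360 (S(U, v) = (151/(-120))/3 = (151*(-1/120))/3 = (1/3)*(-151/120) = -151/360)
sqrt(S(38, 10)*(-5*(-1) + 5) + 329190) = sqrt(-151*(-5*(-1) + 5)/360 + 329190) = sqrt(-151*(5 + 5)/360 + 329190) = sqrt(-151/360*10 + 329190) = sqrt(-151/36 + 329190) = sqrt(11850689/36) = sqrt(11850689)/6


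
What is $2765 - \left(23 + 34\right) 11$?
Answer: $2138$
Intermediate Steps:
$2765 - \left(23 + 34\right) 11 = 2765 - 57 \cdot 11 = 2765 - 627 = 2138$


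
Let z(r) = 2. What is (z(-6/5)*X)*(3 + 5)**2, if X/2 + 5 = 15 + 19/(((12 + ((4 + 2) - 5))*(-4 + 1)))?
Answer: 94976/39 ≈ 2435.3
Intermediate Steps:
X = 742/39 (X = -10 + 2*(15 + 19/(((12 + ((4 + 2) - 5))*(-4 + 1)))) = -10 + 2*(15 + 19/(((12 + (6 - 5))*(-3)))) = -10 + 2*(15 + 19/(((12 + 1)*(-3)))) = -10 + 2*(15 + 19/((13*(-3)))) = -10 + 2*(15 + 19/(-39)) = -10 + 2*(15 + 19*(-1/39)) = -10 + 2*(15 - 19/39) = -10 + 2*(566/39) = -10 + 1132/39 = 742/39 ≈ 19.026)
(z(-6/5)*X)*(3 + 5)**2 = (2*(742/39))*(3 + 5)**2 = (1484/39)*8**2 = (1484/39)*64 = 94976/39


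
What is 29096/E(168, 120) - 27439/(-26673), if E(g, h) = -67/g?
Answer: -130379199731/1787091 ≈ -72956.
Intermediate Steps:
29096/E(168, 120) - 27439/(-26673) = 29096/((-67/168)) - 27439/(-26673) = 29096/((-67*1/168)) - 27439*(-1/26673) = 29096/(-67/168) + 27439/26673 = 29096*(-168/67) + 27439/26673 = -4888128/67 + 27439/26673 = -130379199731/1787091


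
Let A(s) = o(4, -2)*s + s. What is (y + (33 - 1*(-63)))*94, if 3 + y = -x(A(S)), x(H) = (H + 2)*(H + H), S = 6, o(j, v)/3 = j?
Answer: -1164378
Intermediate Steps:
o(j, v) = 3*j
A(s) = 13*s (A(s) = (3*4)*s + s = 12*s + s = 13*s)
x(H) = 2*H*(2 + H) (x(H) = (2 + H)*(2*H) = 2*H*(2 + H))
y = -12483 (y = -3 - 2*13*6*(2 + 13*6) = -3 - 2*78*(2 + 78) = -3 - 2*78*80 = -3 - 1*12480 = -3 - 12480 = -12483)
(y + (33 - 1*(-63)))*94 = (-12483 + (33 - 1*(-63)))*94 = (-12483 + (33 + 63))*94 = (-12483 + 96)*94 = -12387*94 = -1164378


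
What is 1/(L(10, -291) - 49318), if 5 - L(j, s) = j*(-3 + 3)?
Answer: -1/49313 ≈ -2.0279e-5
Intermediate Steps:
L(j, s) = 5 (L(j, s) = 5 - j*(-3 + 3) = 5 - j*0 = 5 - 1*0 = 5 + 0 = 5)
1/(L(10, -291) - 49318) = 1/(5 - 49318) = 1/(-49313) = -1/49313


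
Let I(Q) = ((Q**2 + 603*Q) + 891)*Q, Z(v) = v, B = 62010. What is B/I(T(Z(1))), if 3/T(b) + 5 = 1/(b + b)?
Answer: -167427/881 ≈ -190.04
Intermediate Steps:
T(b) = 3/(-5 + 1/(2*b)) (T(b) = 3/(-5 + 1/(b + b)) = 3/(-5 + 1/(2*b)))
I(Q) = Q*(891 + Q**2 + 603*Q) (I(Q) = (891 + Q**2 + 603*Q)*Q = Q*(891 + Q**2 + 603*Q))
B/I(T(Z(1))) = 62010/(((-6*1/(-1 + 10*1))*(891 + (-6*1/(-1 + 10*1))**2 + 603*(-6*1/(-1 + 10*1))))) = 62010/(((-6*1/(-1 + 10))*(891 + (-6*1/(-1 + 10))**2 + 603*(-6*1/(-1 + 10))))) = 62010/(((-6*1/9)*(891 + (-6*1/9)**2 + 603*(-6*1/9)))) = 62010/(((-6*1*1/9)*(891 + (-6*1*1/9)**2 + 603*(-6*1*1/9)))) = 62010/((-2*(891 + (-2/3)**2 + 603*(-2/3))/3)) = 62010/((-2*(891 + 4/9 - 402)/3)) = 62010/((-2/3*4405/9)) = 62010/(-8810/27) = 62010*(-27/8810) = -167427/881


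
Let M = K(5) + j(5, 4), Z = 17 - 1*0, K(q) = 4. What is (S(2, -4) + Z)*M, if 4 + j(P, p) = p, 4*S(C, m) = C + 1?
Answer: 71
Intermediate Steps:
S(C, m) = 1/4 + C/4 (S(C, m) = (C + 1)/4 = (1 + C)/4 = 1/4 + C/4)
j(P, p) = -4 + p
Z = 17 (Z = 17 + 0 = 17)
M = 4 (M = 4 + (-4 + 4) = 4 + 0 = 4)
(S(2, -4) + Z)*M = ((1/4 + (1/4)*2) + 17)*4 = ((1/4 + 1/2) + 17)*4 = (3/4 + 17)*4 = (71/4)*4 = 71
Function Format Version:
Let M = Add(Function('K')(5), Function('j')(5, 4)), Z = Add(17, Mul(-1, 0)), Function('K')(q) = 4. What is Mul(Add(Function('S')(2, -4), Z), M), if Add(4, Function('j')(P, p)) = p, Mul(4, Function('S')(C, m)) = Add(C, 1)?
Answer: 71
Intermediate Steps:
Function('S')(C, m) = Add(Rational(1, 4), Mul(Rational(1, 4), C)) (Function('S')(C, m) = Mul(Rational(1, 4), Add(C, 1)) = Mul(Rational(1, 4), Add(1, C)) = Add(Rational(1, 4), Mul(Rational(1, 4), C)))
Function('j')(P, p) = Add(-4, p)
Z = 17 (Z = Add(17, 0) = 17)
M = 4 (M = Add(4, Add(-4, 4)) = Add(4, 0) = 4)
Mul(Add(Function('S')(2, -4), Z), M) = Mul(Add(Add(Rational(1, 4), Mul(Rational(1, 4), 2)), 17), 4) = Mul(Add(Add(Rational(1, 4), Rational(1, 2)), 17), 4) = Mul(Add(Rational(3, 4), 17), 4) = Mul(Rational(71, 4), 4) = 71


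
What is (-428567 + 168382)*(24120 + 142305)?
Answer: -43301288625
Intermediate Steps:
(-428567 + 168382)*(24120 + 142305) = -260185*166425 = -43301288625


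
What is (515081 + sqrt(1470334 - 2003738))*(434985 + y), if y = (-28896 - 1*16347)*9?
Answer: 14318221638 + 55596*I*sqrt(133351) ≈ 1.4318e+10 + 2.0302e+7*I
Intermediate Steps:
y = -407187 (y = (-28896 - 16347)*9 = -45243*9 = -407187)
(515081 + sqrt(1470334 - 2003738))*(434985 + y) = (515081 + sqrt(1470334 - 2003738))*(434985 - 407187) = (515081 + sqrt(-533404))*27798 = (515081 + 2*I*sqrt(133351))*27798 = 14318221638 + 55596*I*sqrt(133351)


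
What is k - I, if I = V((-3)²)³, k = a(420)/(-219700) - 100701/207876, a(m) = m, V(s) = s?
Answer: -555265028607/761172620 ≈ -729.49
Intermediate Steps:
k = -370188627/761172620 (k = 420/(-219700) - 100701/207876 = 420*(-1/219700) - 100701*1/207876 = -21/10985 - 33567/69292 = -370188627/761172620 ≈ -0.48634)
I = 729 (I = ((-3)²)³ = 9³ = 729)
k - I = -370188627/761172620 - 1*729 = -370188627/761172620 - 729 = -555265028607/761172620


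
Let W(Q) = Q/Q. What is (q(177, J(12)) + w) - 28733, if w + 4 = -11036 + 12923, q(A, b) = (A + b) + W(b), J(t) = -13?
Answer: -26685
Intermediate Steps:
W(Q) = 1
q(A, b) = 1 + A + b (q(A, b) = (A + b) + 1 = 1 + A + b)
w = 1883 (w = -4 + (-11036 + 12923) = -4 + 1887 = 1883)
(q(177, J(12)) + w) - 28733 = ((1 + 177 - 13) + 1883) - 28733 = (165 + 1883) - 28733 = 2048 - 28733 = -26685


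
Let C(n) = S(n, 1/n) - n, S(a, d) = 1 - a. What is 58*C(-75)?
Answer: 8758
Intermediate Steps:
C(n) = 1 - 2*n (C(n) = (1 - n) - n = 1 - 2*n)
58*C(-75) = 58*(1 - 2*(-75)) = 58*(1 + 150) = 58*151 = 8758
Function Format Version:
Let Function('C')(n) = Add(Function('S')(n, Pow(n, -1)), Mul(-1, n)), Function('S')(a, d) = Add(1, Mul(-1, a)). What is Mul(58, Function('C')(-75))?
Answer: 8758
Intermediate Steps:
Function('C')(n) = Add(1, Mul(-2, n)) (Function('C')(n) = Add(Add(1, Mul(-1, n)), Mul(-1, n)) = Add(1, Mul(-2, n)))
Mul(58, Function('C')(-75)) = Mul(58, Add(1, Mul(-2, -75))) = Mul(58, Add(1, 150)) = Mul(58, 151) = 8758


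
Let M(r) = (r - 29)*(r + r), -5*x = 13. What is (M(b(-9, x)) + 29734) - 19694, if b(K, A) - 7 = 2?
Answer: 9680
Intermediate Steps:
x = -13/5 (x = -⅕*13 = -13/5 ≈ -2.6000)
b(K, A) = 9 (b(K, A) = 7 + 2 = 9)
M(r) = 2*r*(-29 + r) (M(r) = (-29 + r)*(2*r) = 2*r*(-29 + r))
(M(b(-9, x)) + 29734) - 19694 = (2*9*(-29 + 9) + 29734) - 19694 = (2*9*(-20) + 29734) - 19694 = (-360 + 29734) - 19694 = 29374 - 19694 = 9680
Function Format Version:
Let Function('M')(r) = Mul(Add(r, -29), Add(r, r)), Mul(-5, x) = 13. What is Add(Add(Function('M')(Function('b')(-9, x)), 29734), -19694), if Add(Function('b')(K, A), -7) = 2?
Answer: 9680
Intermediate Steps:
x = Rational(-13, 5) (x = Mul(Rational(-1, 5), 13) = Rational(-13, 5) ≈ -2.6000)
Function('b')(K, A) = 9 (Function('b')(K, A) = Add(7, 2) = 9)
Function('M')(r) = Mul(2, r, Add(-29, r)) (Function('M')(r) = Mul(Add(-29, r), Mul(2, r)) = Mul(2, r, Add(-29, r)))
Add(Add(Function('M')(Function('b')(-9, x)), 29734), -19694) = Add(Add(Mul(2, 9, Add(-29, 9)), 29734), -19694) = Add(Add(Mul(2, 9, -20), 29734), -19694) = Add(Add(-360, 29734), -19694) = Add(29374, -19694) = 9680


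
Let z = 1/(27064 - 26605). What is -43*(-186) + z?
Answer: 3671083/459 ≈ 7998.0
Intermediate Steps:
z = 1/459 ≈ 0.0021787
-43*(-186) + z = -43*(-186) + 1/459 = 7998 + 1/459 = 3671083/459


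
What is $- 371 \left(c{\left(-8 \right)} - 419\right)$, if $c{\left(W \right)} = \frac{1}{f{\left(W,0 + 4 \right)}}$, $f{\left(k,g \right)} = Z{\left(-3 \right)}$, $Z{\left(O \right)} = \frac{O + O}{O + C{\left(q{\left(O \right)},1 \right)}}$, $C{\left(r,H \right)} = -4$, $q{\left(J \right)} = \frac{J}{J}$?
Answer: $\frac{930097}{6} \approx 1.5502 \cdot 10^{5}$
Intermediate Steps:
$q{\left(J \right)} = 1$
$Z{\left(O \right)} = \frac{2 O}{-4 + O}$ ($Z{\left(O \right)} = \frac{O + O}{O - 4} = \frac{2 O}{-4 + O}$)
$f{\left(k,g \right)} = \frac{6}{7}$ ($f{\left(k,g \right)} = 2 \left(-3\right) \frac{1}{-4 - 3} = 2 \left(-3\right) \frac{1}{-7} = 2 \left(-3\right) \left(- \frac{1}{7}\right) = \frac{6}{7}$)
$c{\left(W \right)} = \frac{7}{6}$ ($c{\left(W \right)} = \frac{1}{\frac{6}{7}} = \frac{7}{6}$)
$- 371 \left(c{\left(-8 \right)} - 419\right) = - 371 \left(\frac{7}{6} - 419\right) = \left(-371\right) \left(- \frac{2507}{6}\right) = \frac{930097}{6}$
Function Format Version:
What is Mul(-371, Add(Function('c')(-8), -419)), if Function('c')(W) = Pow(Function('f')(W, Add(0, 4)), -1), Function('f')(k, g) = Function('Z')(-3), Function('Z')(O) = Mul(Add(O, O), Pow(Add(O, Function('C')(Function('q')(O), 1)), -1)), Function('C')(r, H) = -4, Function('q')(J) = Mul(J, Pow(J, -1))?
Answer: Rational(930097, 6) ≈ 1.5502e+5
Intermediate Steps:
Function('q')(J) = 1
Function('Z')(O) = Mul(2, O, Pow(Add(-4, O), -1)) (Function('Z')(O) = Mul(Add(O, O), Pow(Add(O, -4), -1)) = Mul(Mul(2, O), Pow(Add(-4, O), -1)) = Mul(2, O, Pow(Add(-4, O), -1)))
Function('f')(k, g) = Rational(6, 7) (Function('f')(k, g) = Mul(2, -3, Pow(Add(-4, -3), -1)) = Mul(2, -3, Pow(-7, -1)) = Mul(2, -3, Rational(-1, 7)) = Rational(6, 7))
Function('c')(W) = Rational(7, 6) (Function('c')(W) = Pow(Rational(6, 7), -1) = Rational(7, 6))
Mul(-371, Add(Function('c')(-8), -419)) = Mul(-371, Add(Rational(7, 6), -419)) = Mul(-371, Rational(-2507, 6)) = Rational(930097, 6)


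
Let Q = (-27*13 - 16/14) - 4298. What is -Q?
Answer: 32551/7 ≈ 4650.1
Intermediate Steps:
Q = -32551/7 (Q = (-351 - 16*1/14) - 4298 = (-351 - 8/7) - 4298 = -2465/7 - 4298 = -32551/7 ≈ -4650.1)
-Q = -1*(-32551/7) = 32551/7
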